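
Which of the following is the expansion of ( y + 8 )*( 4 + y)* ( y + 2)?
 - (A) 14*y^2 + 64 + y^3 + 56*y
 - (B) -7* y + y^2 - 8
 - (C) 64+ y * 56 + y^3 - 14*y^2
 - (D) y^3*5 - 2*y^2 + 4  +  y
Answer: A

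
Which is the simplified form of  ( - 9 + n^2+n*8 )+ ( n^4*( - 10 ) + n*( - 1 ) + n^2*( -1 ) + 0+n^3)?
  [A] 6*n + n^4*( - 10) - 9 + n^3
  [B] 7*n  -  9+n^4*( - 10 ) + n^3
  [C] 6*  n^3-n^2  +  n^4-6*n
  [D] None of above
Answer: B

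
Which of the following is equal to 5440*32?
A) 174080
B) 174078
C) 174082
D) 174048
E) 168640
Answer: A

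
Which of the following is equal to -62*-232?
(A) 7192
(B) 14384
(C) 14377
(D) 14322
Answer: B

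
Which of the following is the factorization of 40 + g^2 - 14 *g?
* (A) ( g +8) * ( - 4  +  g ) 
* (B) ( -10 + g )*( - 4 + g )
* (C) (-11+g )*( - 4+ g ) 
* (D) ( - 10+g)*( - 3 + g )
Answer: B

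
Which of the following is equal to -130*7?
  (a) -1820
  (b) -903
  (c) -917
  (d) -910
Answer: d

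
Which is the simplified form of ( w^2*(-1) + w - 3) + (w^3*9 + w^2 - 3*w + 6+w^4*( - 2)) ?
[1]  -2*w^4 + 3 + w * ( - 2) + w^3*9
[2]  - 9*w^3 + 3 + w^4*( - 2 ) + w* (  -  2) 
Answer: 1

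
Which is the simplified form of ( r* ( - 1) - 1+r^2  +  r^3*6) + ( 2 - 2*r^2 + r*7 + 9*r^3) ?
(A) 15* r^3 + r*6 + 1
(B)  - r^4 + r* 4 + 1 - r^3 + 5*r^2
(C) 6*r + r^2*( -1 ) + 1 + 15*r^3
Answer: C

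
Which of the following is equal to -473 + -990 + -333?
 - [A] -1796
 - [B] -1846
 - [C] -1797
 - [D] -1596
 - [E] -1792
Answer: A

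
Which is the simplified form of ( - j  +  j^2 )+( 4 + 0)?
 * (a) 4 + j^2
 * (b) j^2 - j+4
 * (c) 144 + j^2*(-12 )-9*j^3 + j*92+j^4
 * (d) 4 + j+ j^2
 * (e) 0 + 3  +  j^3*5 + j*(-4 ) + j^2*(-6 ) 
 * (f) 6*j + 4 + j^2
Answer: b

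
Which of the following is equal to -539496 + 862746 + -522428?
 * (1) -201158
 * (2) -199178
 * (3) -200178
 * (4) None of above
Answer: 2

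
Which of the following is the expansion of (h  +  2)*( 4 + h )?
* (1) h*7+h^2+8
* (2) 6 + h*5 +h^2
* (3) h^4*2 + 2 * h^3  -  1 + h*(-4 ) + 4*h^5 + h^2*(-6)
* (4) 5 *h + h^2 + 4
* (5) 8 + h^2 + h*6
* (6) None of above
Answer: 5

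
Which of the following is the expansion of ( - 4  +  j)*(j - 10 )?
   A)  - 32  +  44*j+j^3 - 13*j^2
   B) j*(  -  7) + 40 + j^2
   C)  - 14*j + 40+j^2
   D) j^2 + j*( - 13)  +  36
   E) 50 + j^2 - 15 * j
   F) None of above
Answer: C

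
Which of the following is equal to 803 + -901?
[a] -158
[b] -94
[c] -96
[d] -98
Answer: d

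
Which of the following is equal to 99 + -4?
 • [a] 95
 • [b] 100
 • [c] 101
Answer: a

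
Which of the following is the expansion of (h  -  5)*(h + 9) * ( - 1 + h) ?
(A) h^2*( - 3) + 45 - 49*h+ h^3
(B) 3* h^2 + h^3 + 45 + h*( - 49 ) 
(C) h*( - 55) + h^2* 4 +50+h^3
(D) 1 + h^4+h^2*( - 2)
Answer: B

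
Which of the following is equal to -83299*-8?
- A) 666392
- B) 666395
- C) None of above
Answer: A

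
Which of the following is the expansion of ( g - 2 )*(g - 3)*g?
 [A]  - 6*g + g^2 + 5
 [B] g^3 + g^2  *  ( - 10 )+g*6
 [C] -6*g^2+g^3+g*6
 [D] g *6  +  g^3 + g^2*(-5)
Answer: D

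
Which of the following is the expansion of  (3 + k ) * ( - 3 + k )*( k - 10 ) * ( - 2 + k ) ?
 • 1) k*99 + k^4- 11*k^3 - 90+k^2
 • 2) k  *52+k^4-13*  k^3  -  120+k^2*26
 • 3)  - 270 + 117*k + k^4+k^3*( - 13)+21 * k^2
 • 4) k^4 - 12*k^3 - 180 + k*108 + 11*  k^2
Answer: 4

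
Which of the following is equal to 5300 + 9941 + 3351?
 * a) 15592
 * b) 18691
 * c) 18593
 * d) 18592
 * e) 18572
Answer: d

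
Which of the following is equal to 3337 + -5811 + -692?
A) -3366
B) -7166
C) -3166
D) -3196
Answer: C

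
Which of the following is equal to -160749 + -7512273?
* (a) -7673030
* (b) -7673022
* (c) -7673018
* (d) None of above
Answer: b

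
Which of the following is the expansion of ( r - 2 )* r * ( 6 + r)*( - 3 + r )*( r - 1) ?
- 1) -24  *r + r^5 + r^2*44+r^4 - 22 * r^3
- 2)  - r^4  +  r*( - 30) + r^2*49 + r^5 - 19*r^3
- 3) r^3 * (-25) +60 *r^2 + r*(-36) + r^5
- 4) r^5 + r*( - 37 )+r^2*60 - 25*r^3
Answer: 3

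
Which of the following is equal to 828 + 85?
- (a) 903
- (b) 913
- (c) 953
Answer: b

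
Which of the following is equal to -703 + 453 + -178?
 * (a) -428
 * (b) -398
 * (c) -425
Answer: a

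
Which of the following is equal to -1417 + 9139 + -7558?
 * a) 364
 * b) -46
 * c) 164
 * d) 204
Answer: c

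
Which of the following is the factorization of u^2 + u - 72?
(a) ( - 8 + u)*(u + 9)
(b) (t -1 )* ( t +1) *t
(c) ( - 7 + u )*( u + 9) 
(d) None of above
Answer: a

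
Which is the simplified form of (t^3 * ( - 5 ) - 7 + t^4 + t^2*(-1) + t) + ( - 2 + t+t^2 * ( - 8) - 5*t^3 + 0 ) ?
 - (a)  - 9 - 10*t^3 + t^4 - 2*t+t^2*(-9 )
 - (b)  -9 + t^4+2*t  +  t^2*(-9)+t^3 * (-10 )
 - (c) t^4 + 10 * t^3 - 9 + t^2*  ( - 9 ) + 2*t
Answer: b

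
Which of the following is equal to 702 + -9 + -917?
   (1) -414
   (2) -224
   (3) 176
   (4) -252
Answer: 2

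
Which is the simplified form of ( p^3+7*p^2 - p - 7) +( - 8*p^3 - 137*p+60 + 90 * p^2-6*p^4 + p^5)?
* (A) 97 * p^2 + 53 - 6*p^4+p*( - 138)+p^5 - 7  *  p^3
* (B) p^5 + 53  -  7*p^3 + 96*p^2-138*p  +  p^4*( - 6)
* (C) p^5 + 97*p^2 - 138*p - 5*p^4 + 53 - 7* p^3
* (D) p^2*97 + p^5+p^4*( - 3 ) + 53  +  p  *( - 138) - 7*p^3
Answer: A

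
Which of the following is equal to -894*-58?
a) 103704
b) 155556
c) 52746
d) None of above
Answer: d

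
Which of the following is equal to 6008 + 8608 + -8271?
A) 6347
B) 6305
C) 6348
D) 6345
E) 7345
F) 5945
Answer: D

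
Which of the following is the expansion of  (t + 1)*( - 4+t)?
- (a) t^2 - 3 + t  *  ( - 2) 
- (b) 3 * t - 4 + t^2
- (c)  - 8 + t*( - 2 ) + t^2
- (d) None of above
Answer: d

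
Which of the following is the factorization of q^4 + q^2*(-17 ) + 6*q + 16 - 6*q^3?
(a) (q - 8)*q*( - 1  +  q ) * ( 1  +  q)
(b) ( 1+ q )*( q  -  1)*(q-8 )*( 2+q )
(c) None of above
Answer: b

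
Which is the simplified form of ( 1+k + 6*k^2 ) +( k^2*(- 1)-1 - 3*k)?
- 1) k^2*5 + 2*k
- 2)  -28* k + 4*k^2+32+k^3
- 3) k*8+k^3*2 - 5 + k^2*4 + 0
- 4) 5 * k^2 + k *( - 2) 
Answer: 4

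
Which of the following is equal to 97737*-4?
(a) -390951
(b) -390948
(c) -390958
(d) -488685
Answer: b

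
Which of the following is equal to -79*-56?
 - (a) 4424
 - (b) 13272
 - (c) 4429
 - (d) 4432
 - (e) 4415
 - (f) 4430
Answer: a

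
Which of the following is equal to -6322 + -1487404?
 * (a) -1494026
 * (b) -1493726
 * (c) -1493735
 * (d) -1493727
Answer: b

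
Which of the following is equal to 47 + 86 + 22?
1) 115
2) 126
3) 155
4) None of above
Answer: 3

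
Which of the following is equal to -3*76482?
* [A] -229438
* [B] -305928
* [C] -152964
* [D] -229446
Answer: D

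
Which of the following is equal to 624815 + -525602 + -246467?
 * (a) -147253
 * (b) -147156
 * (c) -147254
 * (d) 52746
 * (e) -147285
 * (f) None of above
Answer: c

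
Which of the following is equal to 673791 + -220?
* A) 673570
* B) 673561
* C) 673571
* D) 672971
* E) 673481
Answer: C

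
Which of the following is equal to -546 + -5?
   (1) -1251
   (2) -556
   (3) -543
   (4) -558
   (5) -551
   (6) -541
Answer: 5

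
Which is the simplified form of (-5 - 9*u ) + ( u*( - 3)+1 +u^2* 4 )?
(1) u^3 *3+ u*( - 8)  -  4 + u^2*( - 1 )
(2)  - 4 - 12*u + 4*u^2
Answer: 2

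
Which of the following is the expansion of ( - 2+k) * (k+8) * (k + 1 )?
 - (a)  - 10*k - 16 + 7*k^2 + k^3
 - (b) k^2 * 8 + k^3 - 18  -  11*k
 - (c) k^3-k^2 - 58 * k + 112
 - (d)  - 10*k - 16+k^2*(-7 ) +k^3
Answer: a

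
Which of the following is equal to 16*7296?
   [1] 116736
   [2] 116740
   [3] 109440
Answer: 1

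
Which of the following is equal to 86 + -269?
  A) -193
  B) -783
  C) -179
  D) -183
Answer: D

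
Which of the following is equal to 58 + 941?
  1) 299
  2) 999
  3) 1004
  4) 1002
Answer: 2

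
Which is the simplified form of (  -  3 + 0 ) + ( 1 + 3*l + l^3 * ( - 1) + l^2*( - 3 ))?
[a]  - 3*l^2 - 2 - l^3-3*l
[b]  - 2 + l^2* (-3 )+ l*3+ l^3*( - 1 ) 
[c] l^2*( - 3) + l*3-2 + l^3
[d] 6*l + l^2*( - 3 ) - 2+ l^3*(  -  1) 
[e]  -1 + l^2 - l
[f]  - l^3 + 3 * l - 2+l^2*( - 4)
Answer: b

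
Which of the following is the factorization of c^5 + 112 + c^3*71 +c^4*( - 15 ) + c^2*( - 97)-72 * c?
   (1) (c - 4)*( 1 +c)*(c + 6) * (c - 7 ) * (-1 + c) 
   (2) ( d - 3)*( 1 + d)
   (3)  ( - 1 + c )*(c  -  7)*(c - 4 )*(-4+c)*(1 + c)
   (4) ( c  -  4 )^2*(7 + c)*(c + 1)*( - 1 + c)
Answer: 3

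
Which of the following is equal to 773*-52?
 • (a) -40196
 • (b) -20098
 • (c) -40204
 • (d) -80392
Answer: a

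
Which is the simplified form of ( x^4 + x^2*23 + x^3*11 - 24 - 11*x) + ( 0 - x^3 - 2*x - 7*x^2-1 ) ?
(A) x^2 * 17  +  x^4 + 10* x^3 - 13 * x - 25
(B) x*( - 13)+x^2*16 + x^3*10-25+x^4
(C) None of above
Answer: B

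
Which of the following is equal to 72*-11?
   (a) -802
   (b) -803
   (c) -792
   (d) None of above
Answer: c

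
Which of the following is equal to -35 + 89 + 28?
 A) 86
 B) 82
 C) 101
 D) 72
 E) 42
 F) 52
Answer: B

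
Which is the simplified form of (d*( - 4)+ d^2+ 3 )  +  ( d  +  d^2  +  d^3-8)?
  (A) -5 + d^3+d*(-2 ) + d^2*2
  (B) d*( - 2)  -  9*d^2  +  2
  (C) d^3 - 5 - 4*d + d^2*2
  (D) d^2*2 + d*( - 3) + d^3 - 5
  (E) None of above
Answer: D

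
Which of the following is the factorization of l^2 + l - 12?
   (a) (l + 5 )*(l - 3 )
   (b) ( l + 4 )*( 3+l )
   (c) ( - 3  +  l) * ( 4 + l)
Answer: c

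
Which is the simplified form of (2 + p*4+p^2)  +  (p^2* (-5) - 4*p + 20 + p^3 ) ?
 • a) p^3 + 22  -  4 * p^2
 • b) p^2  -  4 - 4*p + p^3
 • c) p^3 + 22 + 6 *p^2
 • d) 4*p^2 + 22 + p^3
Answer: a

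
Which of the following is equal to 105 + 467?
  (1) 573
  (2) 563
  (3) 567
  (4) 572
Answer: 4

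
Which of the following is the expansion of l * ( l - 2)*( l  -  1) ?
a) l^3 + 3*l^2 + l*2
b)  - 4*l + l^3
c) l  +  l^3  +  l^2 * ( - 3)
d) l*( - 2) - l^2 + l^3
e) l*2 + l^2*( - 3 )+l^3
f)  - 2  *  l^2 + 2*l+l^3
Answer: e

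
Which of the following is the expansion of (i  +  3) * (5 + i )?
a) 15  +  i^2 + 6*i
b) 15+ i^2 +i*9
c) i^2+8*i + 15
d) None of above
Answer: c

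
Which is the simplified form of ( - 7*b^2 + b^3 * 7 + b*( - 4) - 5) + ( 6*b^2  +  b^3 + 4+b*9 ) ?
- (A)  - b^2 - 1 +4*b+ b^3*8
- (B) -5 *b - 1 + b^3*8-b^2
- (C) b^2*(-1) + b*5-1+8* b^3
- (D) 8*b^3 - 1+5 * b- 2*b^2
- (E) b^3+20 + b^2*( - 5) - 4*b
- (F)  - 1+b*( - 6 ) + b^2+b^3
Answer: C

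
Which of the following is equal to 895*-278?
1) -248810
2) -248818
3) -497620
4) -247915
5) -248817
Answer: 1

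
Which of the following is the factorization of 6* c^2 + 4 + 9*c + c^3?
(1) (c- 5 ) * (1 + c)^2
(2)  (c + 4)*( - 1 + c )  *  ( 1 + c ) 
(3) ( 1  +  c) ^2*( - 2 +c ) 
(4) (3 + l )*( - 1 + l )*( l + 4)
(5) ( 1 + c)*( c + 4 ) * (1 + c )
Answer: 5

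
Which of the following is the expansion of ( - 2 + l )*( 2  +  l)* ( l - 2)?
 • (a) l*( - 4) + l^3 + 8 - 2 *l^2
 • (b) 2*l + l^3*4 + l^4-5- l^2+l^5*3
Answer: a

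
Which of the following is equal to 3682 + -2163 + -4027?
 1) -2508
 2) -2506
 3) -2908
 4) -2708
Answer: 1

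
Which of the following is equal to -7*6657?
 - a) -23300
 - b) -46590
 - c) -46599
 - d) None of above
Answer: c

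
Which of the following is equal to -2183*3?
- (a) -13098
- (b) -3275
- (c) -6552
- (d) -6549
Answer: d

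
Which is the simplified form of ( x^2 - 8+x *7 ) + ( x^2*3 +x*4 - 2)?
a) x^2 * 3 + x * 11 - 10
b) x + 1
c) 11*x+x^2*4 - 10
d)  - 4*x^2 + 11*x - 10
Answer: c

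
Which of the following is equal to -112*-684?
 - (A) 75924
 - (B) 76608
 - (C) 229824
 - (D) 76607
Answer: B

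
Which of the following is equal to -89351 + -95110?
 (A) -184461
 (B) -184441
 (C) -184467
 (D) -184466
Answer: A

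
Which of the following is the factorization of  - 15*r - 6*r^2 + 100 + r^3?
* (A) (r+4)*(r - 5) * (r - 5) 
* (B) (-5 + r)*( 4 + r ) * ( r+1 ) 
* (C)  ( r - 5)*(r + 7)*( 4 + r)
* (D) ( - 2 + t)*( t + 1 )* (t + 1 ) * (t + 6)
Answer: A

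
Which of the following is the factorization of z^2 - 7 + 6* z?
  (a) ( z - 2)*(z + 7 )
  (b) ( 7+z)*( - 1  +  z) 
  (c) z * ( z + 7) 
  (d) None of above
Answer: b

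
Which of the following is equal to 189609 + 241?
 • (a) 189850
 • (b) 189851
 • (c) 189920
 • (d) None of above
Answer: a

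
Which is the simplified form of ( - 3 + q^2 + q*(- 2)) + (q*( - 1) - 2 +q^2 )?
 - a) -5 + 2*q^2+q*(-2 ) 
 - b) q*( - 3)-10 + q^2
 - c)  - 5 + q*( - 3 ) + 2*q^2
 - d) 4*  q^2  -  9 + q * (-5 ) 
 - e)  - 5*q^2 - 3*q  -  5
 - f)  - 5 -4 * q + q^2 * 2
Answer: c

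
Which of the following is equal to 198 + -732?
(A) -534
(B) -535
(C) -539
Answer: A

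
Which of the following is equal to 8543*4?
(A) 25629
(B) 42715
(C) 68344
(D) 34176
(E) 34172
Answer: E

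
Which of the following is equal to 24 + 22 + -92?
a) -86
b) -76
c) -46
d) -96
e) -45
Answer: c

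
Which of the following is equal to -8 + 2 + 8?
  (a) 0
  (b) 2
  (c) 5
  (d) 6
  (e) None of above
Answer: b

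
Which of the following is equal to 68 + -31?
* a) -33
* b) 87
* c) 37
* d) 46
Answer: c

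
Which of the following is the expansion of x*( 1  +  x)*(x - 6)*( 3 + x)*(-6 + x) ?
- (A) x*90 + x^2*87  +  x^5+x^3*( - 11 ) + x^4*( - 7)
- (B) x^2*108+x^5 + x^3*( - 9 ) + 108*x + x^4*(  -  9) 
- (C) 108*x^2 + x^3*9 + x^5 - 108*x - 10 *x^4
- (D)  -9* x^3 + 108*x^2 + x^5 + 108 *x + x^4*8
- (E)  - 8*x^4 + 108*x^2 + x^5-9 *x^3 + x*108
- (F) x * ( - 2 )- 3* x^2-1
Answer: E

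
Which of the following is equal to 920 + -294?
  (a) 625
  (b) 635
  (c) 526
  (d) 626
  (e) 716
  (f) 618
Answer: d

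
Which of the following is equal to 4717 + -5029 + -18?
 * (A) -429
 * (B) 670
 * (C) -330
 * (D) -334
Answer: C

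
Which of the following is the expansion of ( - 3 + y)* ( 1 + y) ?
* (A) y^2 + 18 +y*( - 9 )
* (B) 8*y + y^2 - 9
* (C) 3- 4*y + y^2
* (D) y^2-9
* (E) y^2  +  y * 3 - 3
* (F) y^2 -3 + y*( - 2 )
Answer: F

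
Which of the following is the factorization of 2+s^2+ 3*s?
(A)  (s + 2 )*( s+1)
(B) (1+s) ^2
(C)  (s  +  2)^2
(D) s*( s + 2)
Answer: A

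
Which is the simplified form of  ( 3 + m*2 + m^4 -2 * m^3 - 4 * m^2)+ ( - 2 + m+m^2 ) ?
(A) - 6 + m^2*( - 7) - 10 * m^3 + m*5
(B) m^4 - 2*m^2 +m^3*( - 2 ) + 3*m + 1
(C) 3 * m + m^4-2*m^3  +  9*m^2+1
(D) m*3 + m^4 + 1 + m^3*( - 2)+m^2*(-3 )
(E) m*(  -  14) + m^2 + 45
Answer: D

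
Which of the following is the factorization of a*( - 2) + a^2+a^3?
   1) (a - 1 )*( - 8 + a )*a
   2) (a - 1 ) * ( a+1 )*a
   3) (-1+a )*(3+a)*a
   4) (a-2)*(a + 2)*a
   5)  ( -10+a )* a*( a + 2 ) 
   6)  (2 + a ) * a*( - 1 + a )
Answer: 6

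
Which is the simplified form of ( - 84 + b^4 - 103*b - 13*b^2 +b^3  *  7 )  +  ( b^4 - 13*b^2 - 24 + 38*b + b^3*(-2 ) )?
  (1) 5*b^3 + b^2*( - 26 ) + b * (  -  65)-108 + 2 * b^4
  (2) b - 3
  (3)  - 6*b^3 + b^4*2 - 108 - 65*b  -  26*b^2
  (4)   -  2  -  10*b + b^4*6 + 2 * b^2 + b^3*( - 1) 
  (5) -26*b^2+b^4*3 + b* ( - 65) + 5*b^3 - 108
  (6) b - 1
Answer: 1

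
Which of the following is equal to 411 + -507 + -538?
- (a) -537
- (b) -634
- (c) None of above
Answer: b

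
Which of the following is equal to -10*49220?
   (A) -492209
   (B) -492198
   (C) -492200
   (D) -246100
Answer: C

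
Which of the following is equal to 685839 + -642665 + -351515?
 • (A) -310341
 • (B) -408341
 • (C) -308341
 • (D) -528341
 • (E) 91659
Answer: C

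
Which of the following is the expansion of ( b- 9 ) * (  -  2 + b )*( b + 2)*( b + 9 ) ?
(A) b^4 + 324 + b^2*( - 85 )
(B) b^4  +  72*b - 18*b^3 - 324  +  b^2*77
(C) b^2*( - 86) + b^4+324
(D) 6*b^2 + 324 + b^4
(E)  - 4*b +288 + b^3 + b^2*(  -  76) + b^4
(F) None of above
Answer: A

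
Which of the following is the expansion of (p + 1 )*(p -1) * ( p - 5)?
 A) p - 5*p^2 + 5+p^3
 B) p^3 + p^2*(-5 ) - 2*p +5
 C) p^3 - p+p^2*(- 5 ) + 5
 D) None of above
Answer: C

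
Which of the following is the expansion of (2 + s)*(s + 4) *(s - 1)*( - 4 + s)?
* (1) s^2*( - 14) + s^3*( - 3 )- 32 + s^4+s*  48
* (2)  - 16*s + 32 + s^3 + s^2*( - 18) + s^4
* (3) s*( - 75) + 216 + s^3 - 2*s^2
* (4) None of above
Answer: 2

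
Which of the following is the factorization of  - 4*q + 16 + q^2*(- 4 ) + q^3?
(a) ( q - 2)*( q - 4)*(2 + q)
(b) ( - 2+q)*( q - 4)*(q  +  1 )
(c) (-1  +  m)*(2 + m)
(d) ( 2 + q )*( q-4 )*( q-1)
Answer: a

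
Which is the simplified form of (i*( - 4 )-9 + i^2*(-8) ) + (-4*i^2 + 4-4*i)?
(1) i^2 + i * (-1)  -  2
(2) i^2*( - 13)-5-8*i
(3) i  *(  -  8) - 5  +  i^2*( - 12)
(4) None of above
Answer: 3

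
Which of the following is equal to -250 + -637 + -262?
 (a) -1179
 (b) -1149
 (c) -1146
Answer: b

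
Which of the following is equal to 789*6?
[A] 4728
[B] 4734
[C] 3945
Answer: B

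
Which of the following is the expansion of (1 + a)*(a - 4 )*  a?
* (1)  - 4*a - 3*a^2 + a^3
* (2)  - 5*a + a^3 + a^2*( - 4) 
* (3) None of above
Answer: 1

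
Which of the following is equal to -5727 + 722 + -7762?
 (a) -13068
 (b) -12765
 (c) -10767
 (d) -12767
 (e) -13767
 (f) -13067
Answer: d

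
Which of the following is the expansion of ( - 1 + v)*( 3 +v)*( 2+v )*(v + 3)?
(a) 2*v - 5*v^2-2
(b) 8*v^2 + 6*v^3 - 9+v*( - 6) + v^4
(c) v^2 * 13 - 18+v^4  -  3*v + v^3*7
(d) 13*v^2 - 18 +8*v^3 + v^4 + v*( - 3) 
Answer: c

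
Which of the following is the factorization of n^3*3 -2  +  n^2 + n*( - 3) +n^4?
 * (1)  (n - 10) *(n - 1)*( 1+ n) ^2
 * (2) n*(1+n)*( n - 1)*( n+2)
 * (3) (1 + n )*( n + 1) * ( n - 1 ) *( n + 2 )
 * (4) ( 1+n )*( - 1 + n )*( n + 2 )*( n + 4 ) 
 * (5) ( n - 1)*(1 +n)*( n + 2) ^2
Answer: 3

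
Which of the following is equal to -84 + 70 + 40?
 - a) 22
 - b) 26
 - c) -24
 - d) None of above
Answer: b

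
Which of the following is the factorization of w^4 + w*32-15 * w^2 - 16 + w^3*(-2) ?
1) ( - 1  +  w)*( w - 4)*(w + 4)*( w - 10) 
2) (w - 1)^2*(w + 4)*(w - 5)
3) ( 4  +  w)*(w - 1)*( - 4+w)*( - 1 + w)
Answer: 3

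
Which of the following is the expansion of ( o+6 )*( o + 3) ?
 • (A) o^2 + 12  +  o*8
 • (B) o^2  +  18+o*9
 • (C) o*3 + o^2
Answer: B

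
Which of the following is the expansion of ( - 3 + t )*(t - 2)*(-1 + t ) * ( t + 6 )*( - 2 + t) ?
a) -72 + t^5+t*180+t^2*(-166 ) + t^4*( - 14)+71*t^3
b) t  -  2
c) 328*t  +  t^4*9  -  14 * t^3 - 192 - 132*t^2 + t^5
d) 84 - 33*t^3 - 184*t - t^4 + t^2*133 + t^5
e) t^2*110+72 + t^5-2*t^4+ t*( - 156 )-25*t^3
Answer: e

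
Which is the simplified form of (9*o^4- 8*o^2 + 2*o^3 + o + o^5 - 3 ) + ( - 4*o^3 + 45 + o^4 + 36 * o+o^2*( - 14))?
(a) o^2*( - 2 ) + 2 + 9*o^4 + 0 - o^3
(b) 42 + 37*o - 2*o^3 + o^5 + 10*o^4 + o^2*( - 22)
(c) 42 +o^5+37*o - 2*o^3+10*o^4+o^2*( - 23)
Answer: b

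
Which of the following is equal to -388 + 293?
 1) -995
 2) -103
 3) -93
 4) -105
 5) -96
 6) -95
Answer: 6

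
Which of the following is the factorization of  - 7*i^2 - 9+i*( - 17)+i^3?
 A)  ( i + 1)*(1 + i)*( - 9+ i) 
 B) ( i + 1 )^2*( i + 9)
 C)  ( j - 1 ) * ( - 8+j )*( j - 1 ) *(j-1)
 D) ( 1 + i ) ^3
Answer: A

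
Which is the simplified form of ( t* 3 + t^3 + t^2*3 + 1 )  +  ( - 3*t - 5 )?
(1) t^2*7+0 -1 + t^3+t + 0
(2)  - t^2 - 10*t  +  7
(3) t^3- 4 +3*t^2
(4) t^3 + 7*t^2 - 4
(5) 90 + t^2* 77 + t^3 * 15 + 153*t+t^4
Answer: 3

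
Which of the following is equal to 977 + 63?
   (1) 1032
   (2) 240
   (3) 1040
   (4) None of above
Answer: 3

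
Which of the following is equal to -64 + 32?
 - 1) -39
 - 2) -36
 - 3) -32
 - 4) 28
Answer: 3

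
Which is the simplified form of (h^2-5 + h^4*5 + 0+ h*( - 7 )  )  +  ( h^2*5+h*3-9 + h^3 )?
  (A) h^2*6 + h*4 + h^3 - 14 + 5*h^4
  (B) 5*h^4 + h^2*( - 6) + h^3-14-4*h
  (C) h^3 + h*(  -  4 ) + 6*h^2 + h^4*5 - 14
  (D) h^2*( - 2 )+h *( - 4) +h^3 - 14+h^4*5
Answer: C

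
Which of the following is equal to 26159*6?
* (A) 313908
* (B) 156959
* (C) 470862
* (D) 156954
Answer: D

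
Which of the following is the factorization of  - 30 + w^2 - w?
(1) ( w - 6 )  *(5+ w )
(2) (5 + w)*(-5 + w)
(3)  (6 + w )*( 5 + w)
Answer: 1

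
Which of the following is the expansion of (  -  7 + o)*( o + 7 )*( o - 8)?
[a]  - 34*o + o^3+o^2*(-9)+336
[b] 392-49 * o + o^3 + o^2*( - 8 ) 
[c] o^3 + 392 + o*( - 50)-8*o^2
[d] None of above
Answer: b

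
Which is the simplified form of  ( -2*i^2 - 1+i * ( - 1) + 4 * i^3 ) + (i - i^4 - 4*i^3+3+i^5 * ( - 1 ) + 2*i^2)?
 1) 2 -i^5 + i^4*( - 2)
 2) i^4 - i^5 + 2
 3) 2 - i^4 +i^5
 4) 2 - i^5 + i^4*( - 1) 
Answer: 4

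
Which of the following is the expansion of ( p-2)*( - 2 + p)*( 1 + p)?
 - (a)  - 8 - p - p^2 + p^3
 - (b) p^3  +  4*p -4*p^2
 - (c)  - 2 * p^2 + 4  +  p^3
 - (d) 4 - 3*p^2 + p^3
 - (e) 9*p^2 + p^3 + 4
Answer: d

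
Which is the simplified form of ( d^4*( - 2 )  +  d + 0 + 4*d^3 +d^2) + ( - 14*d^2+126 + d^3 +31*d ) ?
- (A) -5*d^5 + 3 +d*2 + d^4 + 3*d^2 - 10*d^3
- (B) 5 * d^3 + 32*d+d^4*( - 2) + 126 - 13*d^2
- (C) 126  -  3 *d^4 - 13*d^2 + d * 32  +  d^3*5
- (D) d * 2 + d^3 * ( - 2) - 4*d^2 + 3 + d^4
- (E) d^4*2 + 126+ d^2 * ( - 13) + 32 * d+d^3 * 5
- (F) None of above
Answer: B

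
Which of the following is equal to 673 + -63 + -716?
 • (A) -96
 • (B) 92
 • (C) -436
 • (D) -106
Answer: D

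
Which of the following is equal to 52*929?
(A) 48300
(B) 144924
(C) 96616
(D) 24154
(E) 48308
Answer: E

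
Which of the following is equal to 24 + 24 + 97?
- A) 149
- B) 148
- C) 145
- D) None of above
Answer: C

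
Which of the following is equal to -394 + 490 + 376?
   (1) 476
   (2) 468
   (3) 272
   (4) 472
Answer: 4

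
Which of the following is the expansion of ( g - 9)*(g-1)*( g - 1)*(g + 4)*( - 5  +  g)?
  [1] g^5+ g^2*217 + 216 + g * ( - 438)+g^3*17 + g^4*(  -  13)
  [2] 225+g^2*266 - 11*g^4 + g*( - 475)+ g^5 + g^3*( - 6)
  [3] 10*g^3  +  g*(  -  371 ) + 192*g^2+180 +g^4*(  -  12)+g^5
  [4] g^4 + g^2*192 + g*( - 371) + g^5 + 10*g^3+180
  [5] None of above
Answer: 3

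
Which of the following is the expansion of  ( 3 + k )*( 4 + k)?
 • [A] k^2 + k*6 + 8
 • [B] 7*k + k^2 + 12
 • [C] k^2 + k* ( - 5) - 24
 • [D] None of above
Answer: B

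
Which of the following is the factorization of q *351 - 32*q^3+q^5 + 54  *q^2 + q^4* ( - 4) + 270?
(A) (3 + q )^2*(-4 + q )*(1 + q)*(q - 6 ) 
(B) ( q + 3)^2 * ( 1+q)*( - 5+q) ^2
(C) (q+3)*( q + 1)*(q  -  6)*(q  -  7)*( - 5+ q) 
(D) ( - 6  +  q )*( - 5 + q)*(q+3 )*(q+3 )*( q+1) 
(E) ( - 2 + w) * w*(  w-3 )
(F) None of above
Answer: D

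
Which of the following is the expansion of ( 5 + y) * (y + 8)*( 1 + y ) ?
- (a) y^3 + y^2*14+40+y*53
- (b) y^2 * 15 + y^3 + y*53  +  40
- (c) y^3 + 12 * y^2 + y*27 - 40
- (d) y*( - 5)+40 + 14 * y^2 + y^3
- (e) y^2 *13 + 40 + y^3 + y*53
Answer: a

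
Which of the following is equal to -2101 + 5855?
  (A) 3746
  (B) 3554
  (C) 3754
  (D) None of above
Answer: C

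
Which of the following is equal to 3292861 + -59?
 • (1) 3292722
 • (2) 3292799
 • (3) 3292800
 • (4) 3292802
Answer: 4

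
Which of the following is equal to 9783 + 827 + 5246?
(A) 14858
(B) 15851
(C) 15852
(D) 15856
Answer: D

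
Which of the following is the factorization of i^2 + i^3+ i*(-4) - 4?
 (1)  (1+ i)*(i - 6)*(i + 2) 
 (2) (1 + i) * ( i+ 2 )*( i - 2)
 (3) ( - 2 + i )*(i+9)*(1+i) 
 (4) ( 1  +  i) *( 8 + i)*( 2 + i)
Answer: 2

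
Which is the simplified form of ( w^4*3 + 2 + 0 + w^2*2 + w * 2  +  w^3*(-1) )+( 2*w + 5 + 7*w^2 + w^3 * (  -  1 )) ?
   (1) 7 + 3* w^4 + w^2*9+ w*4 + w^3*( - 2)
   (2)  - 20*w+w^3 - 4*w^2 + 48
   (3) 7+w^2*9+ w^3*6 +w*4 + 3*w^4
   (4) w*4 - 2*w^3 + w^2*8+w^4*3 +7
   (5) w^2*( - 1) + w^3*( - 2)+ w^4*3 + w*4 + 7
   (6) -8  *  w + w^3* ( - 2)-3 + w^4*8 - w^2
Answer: 1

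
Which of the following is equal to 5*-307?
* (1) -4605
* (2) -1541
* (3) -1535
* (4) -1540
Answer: 3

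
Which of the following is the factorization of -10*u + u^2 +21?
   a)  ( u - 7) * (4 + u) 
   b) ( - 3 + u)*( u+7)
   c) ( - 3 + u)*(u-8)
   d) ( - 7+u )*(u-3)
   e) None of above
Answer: d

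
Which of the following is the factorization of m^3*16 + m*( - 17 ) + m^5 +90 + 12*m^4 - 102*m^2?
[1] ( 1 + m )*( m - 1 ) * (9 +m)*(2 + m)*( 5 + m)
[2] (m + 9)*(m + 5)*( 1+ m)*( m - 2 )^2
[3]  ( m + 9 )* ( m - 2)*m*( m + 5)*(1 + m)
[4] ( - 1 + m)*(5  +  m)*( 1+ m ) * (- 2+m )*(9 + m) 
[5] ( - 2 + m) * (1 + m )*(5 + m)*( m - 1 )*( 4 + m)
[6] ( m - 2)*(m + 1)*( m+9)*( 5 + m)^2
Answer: 4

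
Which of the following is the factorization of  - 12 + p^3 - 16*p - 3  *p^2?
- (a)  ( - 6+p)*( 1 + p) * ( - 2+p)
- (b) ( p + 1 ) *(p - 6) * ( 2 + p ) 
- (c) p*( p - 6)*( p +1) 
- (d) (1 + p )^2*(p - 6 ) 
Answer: b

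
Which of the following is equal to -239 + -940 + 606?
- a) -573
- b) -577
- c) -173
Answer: a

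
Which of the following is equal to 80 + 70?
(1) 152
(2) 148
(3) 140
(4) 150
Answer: 4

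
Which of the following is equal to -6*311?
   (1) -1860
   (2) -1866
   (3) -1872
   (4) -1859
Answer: 2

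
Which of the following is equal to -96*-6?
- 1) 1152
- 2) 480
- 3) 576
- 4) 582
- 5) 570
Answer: 3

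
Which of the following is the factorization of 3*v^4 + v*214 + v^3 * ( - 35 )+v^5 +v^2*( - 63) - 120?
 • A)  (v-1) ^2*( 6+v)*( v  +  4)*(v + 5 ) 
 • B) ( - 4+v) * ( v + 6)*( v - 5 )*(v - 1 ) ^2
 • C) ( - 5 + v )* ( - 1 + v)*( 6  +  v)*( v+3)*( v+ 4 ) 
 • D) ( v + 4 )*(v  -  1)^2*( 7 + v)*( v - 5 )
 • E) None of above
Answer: E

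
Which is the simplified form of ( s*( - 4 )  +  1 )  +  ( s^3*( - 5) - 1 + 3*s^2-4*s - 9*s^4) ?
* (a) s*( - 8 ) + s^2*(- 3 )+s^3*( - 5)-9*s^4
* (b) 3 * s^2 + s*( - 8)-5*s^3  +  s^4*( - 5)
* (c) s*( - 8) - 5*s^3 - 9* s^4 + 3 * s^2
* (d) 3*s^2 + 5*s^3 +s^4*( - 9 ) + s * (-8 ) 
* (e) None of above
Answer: c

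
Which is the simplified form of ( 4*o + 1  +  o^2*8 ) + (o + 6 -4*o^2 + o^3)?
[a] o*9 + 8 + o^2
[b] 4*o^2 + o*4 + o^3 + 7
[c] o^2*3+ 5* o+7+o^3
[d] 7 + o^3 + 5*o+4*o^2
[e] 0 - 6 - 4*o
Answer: d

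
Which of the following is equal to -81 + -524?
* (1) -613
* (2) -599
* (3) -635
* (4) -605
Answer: 4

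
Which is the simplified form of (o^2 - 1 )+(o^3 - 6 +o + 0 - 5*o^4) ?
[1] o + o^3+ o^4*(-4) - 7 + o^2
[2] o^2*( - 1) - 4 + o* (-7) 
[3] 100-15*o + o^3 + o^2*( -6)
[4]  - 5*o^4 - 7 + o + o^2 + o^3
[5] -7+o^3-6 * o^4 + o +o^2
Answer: 4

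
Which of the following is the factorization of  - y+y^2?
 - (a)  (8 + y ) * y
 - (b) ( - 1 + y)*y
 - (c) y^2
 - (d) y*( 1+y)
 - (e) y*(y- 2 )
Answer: b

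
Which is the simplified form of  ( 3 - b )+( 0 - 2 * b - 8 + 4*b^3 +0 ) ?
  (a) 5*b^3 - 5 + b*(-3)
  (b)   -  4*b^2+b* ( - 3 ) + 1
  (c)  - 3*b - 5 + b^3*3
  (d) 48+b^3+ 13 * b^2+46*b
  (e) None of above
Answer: e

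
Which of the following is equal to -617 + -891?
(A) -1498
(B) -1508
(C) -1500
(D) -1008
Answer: B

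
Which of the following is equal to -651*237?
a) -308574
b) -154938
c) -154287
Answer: c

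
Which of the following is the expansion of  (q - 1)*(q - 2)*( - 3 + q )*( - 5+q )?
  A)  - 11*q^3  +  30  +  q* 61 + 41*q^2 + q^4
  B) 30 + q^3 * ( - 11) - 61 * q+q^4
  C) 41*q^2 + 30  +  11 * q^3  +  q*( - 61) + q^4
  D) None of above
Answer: D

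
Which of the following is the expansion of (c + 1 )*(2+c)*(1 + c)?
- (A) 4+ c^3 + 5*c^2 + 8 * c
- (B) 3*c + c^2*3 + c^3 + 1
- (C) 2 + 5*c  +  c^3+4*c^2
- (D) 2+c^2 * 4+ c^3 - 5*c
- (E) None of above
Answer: C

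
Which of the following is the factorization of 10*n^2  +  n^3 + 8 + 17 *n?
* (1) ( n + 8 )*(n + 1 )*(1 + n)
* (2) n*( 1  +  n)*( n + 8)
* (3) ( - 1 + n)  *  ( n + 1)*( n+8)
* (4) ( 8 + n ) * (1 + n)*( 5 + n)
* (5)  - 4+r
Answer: 1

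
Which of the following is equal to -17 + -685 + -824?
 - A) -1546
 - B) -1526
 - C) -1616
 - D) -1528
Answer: B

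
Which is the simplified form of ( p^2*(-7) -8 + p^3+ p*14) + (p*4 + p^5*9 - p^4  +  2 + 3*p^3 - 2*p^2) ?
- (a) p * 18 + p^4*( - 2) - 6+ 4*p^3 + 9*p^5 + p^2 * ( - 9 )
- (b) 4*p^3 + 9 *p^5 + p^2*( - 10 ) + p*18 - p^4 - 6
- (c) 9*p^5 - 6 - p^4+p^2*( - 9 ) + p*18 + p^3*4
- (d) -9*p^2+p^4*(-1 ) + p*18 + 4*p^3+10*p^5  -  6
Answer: c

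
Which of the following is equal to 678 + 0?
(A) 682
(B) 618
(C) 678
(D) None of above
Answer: C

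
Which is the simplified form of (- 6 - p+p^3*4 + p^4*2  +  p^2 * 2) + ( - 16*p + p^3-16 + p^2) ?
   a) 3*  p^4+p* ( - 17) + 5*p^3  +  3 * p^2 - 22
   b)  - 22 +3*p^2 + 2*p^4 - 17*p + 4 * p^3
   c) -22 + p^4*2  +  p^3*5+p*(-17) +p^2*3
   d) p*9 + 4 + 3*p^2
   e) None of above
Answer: c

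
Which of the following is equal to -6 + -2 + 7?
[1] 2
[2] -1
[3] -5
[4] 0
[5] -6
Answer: 2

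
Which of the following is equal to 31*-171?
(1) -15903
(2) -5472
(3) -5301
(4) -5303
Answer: 3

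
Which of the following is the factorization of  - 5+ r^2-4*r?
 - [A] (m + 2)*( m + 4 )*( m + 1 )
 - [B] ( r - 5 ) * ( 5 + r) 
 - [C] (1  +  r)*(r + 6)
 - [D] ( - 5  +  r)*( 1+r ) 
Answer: D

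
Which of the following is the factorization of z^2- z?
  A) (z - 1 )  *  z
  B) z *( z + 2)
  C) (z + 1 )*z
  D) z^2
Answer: A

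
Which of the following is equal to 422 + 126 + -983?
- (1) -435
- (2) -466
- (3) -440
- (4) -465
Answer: 1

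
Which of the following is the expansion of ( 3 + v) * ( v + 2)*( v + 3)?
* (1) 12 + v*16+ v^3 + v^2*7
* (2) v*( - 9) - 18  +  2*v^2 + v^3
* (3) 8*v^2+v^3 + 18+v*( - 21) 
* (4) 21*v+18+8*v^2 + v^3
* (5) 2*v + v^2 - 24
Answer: 4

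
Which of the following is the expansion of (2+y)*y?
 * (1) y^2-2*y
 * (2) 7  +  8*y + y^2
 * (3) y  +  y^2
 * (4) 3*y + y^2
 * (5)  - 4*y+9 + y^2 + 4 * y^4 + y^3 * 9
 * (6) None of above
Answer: 6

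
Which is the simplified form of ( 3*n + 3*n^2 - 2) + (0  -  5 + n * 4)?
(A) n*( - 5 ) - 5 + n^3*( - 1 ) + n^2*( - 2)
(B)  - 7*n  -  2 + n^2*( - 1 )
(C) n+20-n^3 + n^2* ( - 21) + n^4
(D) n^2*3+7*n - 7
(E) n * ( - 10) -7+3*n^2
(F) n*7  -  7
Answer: D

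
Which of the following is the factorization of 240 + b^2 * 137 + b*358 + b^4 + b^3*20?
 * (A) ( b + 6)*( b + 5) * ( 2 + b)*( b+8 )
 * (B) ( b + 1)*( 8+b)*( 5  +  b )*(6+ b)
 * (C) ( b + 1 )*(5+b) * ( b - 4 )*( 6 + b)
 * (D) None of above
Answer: B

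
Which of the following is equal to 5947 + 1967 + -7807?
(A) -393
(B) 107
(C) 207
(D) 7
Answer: B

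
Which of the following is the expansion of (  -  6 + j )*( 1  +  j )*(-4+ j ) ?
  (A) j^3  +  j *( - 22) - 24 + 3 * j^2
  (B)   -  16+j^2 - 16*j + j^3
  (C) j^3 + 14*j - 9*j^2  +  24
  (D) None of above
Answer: C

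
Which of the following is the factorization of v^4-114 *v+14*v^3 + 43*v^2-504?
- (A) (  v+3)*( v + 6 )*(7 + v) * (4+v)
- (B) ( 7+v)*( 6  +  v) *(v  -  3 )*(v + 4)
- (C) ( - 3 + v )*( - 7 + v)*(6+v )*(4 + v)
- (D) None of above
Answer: B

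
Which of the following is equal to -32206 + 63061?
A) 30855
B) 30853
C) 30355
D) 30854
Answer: A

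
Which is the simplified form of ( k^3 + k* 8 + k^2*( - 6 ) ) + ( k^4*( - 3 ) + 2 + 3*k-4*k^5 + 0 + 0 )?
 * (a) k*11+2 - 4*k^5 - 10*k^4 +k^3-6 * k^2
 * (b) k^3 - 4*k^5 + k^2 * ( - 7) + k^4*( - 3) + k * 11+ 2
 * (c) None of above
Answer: c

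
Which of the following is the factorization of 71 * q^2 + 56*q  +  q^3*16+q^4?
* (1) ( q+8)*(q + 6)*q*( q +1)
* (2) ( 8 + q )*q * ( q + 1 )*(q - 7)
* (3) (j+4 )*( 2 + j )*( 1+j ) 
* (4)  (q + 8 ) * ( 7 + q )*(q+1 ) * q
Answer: 4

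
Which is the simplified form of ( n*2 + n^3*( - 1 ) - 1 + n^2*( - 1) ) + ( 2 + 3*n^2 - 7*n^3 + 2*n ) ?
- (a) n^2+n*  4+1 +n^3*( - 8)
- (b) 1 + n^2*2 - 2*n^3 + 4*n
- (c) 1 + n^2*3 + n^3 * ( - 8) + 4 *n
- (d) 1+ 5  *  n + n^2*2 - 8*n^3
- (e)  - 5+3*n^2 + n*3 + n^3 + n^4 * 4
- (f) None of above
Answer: f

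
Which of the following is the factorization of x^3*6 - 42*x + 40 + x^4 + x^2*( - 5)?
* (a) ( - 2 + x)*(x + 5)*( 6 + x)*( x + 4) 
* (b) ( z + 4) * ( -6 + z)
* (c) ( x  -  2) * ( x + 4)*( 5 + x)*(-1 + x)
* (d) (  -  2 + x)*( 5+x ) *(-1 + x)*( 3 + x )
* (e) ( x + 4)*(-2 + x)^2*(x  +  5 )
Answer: c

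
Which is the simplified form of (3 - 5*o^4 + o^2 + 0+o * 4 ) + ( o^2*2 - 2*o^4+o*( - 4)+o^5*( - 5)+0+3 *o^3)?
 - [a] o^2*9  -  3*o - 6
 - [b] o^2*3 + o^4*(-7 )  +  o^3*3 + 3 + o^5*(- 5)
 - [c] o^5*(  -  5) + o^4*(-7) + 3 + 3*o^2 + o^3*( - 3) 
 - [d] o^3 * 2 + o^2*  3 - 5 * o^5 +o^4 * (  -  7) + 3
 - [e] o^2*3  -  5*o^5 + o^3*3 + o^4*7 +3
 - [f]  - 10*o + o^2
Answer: b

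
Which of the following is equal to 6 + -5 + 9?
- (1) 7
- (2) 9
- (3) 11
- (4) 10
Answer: 4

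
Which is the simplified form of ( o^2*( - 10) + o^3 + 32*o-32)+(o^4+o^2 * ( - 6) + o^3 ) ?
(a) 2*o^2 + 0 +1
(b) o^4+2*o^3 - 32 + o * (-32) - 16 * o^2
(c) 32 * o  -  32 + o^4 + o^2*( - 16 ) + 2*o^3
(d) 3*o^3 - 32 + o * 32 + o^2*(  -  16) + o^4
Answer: c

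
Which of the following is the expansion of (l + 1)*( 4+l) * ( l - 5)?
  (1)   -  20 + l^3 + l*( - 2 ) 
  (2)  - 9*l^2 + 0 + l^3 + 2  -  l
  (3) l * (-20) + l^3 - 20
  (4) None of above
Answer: 4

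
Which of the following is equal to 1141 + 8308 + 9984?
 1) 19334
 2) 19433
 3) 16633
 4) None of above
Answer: 2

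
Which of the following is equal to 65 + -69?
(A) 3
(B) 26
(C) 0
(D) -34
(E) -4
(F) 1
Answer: E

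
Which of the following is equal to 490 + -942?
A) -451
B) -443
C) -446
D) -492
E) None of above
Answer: E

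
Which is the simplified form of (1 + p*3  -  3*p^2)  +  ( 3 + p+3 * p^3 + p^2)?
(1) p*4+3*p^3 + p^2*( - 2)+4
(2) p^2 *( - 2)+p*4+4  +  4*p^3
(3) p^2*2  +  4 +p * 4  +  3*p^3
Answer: 1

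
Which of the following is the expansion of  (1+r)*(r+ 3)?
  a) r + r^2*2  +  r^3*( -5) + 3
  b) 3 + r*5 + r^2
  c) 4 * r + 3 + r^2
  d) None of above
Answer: c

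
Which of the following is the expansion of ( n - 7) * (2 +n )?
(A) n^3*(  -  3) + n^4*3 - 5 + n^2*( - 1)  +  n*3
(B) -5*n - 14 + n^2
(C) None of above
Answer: B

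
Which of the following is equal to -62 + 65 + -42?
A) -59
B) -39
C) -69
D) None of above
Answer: B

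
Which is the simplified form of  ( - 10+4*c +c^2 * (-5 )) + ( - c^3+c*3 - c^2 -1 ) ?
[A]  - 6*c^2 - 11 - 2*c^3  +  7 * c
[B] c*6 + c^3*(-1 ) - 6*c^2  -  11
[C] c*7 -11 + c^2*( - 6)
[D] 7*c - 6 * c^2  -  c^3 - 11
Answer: D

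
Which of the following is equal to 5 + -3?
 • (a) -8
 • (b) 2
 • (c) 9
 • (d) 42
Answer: b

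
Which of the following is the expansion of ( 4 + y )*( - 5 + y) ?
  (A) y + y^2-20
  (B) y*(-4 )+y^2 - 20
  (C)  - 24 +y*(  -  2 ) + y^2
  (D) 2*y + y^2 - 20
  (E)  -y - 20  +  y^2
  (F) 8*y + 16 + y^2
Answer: E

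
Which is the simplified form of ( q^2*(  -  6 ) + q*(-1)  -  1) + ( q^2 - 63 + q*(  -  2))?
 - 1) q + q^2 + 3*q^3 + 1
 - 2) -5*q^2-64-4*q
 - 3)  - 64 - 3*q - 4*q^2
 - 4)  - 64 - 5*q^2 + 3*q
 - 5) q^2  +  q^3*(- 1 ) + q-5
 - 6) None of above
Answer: 6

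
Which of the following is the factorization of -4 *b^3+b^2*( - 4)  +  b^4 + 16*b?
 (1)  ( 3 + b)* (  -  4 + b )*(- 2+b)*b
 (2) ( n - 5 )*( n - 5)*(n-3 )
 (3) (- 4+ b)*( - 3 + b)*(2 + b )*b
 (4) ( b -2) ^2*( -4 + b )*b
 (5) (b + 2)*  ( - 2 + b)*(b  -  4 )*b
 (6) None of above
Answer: 5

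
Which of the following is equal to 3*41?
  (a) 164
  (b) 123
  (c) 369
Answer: b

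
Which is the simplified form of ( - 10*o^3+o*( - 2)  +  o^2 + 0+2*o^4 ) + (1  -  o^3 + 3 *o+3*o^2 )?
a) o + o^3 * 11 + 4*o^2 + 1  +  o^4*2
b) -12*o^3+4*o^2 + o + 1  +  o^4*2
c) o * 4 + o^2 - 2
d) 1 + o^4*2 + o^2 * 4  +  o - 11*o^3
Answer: d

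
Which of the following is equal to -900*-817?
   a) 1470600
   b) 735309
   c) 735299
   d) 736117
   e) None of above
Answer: e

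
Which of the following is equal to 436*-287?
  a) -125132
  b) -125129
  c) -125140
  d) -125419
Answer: a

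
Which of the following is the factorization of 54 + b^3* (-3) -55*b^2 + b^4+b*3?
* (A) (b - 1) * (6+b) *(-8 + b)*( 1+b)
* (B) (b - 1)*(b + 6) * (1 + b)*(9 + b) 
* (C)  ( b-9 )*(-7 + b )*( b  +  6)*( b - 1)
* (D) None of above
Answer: D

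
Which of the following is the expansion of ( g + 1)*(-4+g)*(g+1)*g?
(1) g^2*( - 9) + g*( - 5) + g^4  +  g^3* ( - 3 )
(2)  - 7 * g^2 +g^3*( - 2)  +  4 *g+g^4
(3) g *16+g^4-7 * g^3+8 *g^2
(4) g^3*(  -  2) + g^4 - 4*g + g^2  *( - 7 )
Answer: 4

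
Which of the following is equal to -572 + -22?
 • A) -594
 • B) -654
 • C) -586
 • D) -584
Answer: A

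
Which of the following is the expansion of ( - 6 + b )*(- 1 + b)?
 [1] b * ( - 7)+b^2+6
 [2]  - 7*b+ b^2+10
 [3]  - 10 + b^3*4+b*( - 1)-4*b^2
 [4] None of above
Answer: 1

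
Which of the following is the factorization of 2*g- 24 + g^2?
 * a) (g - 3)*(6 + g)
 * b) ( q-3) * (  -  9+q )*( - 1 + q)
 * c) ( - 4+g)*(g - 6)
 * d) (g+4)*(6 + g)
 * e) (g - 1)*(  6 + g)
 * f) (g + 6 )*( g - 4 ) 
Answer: f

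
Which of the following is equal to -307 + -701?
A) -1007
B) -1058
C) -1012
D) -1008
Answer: D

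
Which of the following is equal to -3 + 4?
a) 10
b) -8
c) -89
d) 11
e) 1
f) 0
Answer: e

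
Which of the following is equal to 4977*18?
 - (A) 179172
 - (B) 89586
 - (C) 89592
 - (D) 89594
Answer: B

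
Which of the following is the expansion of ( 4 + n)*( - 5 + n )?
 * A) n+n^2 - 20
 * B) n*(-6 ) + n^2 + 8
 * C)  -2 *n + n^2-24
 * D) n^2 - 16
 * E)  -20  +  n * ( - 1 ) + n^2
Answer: E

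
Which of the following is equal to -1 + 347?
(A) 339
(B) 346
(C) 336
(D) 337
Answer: B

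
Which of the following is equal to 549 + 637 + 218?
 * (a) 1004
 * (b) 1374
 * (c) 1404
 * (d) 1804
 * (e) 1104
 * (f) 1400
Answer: c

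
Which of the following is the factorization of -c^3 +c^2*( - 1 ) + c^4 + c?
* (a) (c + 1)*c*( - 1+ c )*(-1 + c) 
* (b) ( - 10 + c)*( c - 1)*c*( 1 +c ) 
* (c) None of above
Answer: a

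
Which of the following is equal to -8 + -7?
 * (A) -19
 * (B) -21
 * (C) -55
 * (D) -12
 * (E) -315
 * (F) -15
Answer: F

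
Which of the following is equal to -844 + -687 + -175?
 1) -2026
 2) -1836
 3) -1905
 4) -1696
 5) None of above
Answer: 5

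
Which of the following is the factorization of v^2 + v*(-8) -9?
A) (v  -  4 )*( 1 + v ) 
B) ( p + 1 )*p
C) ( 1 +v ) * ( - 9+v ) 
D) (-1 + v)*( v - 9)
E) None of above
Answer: C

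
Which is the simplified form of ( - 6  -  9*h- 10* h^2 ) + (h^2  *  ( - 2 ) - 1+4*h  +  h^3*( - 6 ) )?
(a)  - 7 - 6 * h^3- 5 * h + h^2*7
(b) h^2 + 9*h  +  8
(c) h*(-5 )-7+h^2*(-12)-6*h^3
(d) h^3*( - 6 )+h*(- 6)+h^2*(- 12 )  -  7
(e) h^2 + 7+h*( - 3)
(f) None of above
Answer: c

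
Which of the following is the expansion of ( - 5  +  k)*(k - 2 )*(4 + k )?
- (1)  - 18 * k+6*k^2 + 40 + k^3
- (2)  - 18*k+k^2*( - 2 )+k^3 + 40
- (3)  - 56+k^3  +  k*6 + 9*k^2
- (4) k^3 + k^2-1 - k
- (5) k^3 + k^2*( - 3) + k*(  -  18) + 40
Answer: 5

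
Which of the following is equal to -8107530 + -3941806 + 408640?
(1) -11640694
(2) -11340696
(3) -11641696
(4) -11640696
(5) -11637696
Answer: 4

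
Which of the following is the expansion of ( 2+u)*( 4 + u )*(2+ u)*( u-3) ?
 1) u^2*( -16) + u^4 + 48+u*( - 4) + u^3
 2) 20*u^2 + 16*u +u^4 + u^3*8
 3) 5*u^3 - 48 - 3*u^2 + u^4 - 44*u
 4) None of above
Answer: 4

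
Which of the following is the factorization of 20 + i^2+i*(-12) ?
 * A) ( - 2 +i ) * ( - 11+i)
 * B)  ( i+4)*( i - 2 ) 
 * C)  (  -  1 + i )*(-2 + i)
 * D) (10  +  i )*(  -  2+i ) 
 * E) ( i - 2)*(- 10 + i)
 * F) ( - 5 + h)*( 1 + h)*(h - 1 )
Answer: E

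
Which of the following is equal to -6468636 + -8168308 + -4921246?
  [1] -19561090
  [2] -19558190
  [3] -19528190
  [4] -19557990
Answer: 2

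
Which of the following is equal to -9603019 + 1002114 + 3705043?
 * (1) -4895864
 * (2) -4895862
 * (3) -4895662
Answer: 2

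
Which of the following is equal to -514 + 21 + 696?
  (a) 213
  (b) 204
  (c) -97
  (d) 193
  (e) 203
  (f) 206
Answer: e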